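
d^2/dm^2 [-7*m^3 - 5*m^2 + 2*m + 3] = -42*m - 10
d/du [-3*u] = -3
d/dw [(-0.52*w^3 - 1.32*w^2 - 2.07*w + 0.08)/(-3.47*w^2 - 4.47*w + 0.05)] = (1.8044*w^4 + 4.6488*w^3 - 1.3605*w^2 + 0.4232*w + 0.2541)/(12.0409*w^4 + 31.0218*w^3 + 19.6339*w^2 - 0.447*w + 0.0025)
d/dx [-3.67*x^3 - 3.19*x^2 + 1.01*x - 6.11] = -11.01*x^2 - 6.38*x + 1.01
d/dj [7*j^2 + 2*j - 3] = 14*j + 2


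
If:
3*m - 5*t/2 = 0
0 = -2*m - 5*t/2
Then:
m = 0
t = 0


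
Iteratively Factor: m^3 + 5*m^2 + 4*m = (m + 4)*(m^2 + m) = (m + 1)*(m + 4)*(m)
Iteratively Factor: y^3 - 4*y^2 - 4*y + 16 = (y + 2)*(y^2 - 6*y + 8) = (y - 4)*(y + 2)*(y - 2)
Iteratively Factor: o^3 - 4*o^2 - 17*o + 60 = (o + 4)*(o^2 - 8*o + 15) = (o - 5)*(o + 4)*(o - 3)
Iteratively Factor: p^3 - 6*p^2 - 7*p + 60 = (p - 5)*(p^2 - p - 12) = (p - 5)*(p - 4)*(p + 3)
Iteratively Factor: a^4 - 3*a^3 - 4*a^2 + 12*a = (a - 3)*(a^3 - 4*a) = a*(a - 3)*(a^2 - 4) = a*(a - 3)*(a - 2)*(a + 2)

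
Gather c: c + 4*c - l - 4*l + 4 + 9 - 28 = 5*c - 5*l - 15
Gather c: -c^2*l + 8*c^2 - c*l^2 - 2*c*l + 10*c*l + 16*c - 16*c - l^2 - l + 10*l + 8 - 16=c^2*(8 - l) + c*(-l^2 + 8*l) - l^2 + 9*l - 8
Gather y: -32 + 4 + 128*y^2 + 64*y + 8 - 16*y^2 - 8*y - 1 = 112*y^2 + 56*y - 21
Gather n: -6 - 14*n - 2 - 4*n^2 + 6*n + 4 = -4*n^2 - 8*n - 4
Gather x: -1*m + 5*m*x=5*m*x - m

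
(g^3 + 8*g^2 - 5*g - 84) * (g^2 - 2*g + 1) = g^5 + 6*g^4 - 20*g^3 - 66*g^2 + 163*g - 84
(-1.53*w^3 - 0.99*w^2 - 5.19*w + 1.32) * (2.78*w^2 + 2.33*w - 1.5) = -4.2534*w^5 - 6.3171*w^4 - 14.4399*w^3 - 6.9381*w^2 + 10.8606*w - 1.98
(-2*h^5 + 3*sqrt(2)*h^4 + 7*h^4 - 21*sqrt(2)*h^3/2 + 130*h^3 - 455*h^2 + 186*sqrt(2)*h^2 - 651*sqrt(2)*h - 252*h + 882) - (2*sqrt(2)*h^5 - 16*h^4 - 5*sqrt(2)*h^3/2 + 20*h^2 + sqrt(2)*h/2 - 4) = -2*sqrt(2)*h^5 - 2*h^5 + 3*sqrt(2)*h^4 + 23*h^4 - 8*sqrt(2)*h^3 + 130*h^3 - 475*h^2 + 186*sqrt(2)*h^2 - 1303*sqrt(2)*h/2 - 252*h + 886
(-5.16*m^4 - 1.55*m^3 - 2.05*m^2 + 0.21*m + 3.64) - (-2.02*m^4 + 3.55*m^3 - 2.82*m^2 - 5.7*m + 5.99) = -3.14*m^4 - 5.1*m^3 + 0.77*m^2 + 5.91*m - 2.35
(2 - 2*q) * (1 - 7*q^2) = 14*q^3 - 14*q^2 - 2*q + 2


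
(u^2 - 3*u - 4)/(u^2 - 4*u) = (u + 1)/u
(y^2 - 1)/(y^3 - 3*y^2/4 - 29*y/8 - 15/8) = 8*(y - 1)/(8*y^2 - 14*y - 15)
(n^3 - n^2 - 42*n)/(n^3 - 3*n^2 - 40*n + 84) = n/(n - 2)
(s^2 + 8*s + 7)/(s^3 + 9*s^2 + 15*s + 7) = 1/(s + 1)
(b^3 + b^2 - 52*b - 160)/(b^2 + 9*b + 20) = b - 8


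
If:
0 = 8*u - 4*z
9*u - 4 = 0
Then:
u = 4/9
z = 8/9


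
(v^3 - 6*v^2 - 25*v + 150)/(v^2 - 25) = v - 6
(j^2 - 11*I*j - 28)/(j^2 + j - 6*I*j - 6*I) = (j^2 - 11*I*j - 28)/(j^2 + j - 6*I*j - 6*I)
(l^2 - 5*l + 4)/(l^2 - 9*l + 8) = (l - 4)/(l - 8)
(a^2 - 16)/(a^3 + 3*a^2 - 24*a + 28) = (a^2 - 16)/(a^3 + 3*a^2 - 24*a + 28)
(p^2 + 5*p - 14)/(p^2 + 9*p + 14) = (p - 2)/(p + 2)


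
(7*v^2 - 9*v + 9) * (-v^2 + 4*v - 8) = -7*v^4 + 37*v^3 - 101*v^2 + 108*v - 72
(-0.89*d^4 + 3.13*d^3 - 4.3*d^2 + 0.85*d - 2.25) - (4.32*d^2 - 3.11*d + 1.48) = -0.89*d^4 + 3.13*d^3 - 8.62*d^2 + 3.96*d - 3.73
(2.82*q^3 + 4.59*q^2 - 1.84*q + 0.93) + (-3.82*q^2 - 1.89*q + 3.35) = 2.82*q^3 + 0.77*q^2 - 3.73*q + 4.28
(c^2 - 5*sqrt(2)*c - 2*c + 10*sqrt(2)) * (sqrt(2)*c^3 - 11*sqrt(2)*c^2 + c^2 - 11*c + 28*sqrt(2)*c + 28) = sqrt(2)*c^5 - 13*sqrt(2)*c^4 - 9*c^4 + 45*sqrt(2)*c^3 + 117*c^3 - 450*c^2 + 9*sqrt(2)*c^2 - 250*sqrt(2)*c + 504*c + 280*sqrt(2)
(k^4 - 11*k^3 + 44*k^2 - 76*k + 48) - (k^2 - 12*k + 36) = k^4 - 11*k^3 + 43*k^2 - 64*k + 12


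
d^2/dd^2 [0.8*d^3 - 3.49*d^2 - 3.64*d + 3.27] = 4.8*d - 6.98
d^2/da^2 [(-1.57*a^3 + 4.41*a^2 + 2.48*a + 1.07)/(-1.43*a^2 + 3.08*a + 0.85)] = (-1.4210854715202e-14*a^4 - 15.3855460000001*a^3 - 20.628828*a^2 + 16.995558*a - 16.289236)/(2.924207*a^6 - 18.894876*a^5 + 35.482161*a^4 - 6.755672*a^3 - 21.090795*a^2 - 6.6759*a - 0.614125)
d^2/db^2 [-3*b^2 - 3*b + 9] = -6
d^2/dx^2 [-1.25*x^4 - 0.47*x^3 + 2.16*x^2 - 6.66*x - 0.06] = -15.0*x^2 - 2.82*x + 4.32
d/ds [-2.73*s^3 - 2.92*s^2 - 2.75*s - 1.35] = -8.19*s^2 - 5.84*s - 2.75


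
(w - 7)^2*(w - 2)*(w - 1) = w^4 - 17*w^3 + 93*w^2 - 175*w + 98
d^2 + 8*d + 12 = (d + 2)*(d + 6)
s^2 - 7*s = s*(s - 7)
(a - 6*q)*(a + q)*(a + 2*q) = a^3 - 3*a^2*q - 16*a*q^2 - 12*q^3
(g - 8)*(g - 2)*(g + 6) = g^3 - 4*g^2 - 44*g + 96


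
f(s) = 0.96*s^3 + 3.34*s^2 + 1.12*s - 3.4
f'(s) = 2.88*s^2 + 6.68*s + 1.12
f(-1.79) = -0.21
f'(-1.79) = -1.61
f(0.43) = -2.22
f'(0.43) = 4.52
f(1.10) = 3.15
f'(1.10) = 11.95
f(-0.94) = -2.30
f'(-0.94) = -2.61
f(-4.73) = -35.56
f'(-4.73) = 33.96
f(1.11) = 3.27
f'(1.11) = 12.08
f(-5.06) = -47.92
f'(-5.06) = 41.06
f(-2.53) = -0.40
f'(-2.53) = 2.65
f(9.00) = 977.06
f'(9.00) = 294.52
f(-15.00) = -2508.70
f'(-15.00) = 548.92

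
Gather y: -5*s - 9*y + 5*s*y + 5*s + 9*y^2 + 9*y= 5*s*y + 9*y^2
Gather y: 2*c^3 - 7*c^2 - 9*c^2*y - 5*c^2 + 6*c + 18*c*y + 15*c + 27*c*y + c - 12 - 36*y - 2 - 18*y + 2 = 2*c^3 - 12*c^2 + 22*c + y*(-9*c^2 + 45*c - 54) - 12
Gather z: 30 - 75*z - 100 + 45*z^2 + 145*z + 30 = 45*z^2 + 70*z - 40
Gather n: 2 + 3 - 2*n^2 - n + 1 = -2*n^2 - n + 6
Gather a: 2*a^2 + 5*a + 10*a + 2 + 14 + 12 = 2*a^2 + 15*a + 28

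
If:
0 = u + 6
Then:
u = -6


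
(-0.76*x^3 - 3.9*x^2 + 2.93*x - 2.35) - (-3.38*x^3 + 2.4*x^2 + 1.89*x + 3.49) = 2.62*x^3 - 6.3*x^2 + 1.04*x - 5.84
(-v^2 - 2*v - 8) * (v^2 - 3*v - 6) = -v^4 + v^3 + 4*v^2 + 36*v + 48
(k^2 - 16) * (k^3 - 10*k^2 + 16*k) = k^5 - 10*k^4 + 160*k^2 - 256*k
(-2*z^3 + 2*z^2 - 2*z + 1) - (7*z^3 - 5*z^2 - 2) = -9*z^3 + 7*z^2 - 2*z + 3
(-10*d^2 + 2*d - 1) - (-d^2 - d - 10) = -9*d^2 + 3*d + 9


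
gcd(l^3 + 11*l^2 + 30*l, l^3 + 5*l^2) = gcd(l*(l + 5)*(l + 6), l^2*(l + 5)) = l^2 + 5*l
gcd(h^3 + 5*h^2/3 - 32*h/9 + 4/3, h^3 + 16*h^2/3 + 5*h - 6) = h^2 + 7*h/3 - 2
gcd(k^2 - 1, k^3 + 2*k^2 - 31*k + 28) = k - 1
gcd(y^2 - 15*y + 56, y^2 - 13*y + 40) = y - 8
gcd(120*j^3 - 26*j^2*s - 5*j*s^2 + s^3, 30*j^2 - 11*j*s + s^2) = -6*j + s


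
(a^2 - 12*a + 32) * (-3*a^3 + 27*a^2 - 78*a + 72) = -3*a^5 + 63*a^4 - 498*a^3 + 1872*a^2 - 3360*a + 2304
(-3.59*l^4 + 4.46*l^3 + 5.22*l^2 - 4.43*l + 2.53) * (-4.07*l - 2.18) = 14.6113*l^5 - 10.326*l^4 - 30.9682*l^3 + 6.6505*l^2 - 0.639699999999999*l - 5.5154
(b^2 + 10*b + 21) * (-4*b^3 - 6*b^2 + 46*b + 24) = -4*b^5 - 46*b^4 - 98*b^3 + 358*b^2 + 1206*b + 504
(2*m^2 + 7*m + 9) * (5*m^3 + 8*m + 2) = 10*m^5 + 35*m^4 + 61*m^3 + 60*m^2 + 86*m + 18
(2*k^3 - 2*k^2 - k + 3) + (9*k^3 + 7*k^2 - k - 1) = 11*k^3 + 5*k^2 - 2*k + 2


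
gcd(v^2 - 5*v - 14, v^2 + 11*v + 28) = 1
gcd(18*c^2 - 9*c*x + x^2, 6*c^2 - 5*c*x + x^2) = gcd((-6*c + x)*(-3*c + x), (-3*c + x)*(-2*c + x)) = -3*c + x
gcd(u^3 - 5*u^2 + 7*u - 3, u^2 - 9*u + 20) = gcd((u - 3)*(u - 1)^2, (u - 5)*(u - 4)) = 1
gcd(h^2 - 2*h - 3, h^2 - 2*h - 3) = h^2 - 2*h - 3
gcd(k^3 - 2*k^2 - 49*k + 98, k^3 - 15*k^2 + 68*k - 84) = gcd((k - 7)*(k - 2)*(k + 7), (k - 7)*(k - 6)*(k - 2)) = k^2 - 9*k + 14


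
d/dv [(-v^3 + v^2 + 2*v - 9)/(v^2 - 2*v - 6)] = (-v^4 + 4*v^3 + 14*v^2 + 6*v - 30)/(v^4 - 4*v^3 - 8*v^2 + 24*v + 36)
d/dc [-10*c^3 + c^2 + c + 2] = -30*c^2 + 2*c + 1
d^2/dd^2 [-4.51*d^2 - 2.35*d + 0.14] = -9.02000000000000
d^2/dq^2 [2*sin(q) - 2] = -2*sin(q)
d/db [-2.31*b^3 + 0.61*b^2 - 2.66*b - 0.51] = -6.93*b^2 + 1.22*b - 2.66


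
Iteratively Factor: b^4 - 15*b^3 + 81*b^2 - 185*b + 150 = (b - 5)*(b^3 - 10*b^2 + 31*b - 30) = (b - 5)*(b - 2)*(b^2 - 8*b + 15) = (b - 5)^2*(b - 2)*(b - 3)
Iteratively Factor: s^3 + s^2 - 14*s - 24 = (s + 3)*(s^2 - 2*s - 8) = (s + 2)*(s + 3)*(s - 4)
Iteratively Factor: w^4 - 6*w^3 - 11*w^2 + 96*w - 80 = (w + 4)*(w^3 - 10*w^2 + 29*w - 20) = (w - 5)*(w + 4)*(w^2 - 5*w + 4) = (w - 5)*(w - 1)*(w + 4)*(w - 4)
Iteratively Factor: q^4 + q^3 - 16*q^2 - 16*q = (q - 4)*(q^3 + 5*q^2 + 4*q) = (q - 4)*(q + 4)*(q^2 + q) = q*(q - 4)*(q + 4)*(q + 1)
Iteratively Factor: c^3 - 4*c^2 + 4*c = (c)*(c^2 - 4*c + 4) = c*(c - 2)*(c - 2)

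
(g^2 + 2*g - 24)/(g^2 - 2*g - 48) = (g - 4)/(g - 8)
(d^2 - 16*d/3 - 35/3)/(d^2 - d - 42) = (d + 5/3)/(d + 6)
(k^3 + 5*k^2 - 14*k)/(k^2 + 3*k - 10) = k*(k + 7)/(k + 5)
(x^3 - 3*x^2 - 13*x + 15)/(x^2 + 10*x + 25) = (x^3 - 3*x^2 - 13*x + 15)/(x^2 + 10*x + 25)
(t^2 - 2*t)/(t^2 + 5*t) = (t - 2)/(t + 5)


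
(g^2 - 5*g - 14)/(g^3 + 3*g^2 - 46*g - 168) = (g + 2)/(g^2 + 10*g + 24)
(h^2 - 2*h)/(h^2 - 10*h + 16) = h/(h - 8)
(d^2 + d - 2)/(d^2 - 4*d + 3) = (d + 2)/(d - 3)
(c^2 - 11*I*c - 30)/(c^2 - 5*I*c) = (c - 6*I)/c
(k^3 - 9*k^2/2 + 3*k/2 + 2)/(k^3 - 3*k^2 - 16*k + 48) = (k^2 - k/2 - 1/2)/(k^2 + k - 12)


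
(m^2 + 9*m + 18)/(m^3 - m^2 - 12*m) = (m + 6)/(m*(m - 4))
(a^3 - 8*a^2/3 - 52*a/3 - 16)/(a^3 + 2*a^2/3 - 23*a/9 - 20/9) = 3*(a^2 - 4*a - 12)/(3*a^2 - 2*a - 5)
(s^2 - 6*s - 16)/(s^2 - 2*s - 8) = (s - 8)/(s - 4)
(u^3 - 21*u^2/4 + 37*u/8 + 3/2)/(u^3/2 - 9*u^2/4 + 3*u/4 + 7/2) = (8*u^3 - 42*u^2 + 37*u + 12)/(2*(2*u^3 - 9*u^2 + 3*u + 14))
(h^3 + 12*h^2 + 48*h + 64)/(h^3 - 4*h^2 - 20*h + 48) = (h^2 + 8*h + 16)/(h^2 - 8*h + 12)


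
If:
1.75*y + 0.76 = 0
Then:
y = -0.43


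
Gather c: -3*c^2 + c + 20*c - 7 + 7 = -3*c^2 + 21*c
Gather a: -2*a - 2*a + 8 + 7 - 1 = 14 - 4*a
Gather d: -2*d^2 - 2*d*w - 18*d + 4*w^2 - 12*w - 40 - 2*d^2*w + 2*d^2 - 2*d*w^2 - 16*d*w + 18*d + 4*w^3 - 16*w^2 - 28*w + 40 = -2*d^2*w + d*(-2*w^2 - 18*w) + 4*w^3 - 12*w^2 - 40*w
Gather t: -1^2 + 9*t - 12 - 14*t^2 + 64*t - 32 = -14*t^2 + 73*t - 45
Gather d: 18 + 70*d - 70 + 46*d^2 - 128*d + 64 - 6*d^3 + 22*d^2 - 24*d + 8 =-6*d^3 + 68*d^2 - 82*d + 20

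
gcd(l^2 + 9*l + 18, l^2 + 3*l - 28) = 1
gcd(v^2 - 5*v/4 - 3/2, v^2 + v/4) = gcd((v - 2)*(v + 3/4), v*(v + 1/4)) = 1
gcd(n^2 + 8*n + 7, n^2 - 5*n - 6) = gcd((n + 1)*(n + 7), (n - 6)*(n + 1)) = n + 1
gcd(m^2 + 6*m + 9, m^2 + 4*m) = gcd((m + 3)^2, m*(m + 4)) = 1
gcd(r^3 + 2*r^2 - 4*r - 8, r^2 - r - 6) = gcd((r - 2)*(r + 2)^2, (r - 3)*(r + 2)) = r + 2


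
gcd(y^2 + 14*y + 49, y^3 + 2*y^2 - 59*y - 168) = y + 7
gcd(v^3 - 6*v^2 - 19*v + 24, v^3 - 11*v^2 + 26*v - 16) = v^2 - 9*v + 8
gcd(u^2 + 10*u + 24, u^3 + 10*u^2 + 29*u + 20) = u + 4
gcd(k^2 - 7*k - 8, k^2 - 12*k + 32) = k - 8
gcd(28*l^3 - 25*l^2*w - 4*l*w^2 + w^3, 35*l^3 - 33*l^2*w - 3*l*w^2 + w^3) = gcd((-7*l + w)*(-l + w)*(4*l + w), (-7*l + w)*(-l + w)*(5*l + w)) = 7*l^2 - 8*l*w + w^2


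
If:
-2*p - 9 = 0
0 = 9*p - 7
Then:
No Solution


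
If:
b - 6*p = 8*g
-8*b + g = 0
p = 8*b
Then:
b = 0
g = 0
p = 0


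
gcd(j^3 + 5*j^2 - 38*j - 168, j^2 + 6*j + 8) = j + 4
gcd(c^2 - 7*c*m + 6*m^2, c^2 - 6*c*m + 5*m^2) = c - m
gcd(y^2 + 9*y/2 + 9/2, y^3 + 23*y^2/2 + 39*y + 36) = y + 3/2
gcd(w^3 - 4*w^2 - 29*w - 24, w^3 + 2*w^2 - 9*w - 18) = w + 3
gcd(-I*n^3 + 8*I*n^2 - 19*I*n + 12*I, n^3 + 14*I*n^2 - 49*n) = 1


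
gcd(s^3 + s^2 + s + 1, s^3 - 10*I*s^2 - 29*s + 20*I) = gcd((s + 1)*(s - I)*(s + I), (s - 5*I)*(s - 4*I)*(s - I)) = s - I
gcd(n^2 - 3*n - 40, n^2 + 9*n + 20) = n + 5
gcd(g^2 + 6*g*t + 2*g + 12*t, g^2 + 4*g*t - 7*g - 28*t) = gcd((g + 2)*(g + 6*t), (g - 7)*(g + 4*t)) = 1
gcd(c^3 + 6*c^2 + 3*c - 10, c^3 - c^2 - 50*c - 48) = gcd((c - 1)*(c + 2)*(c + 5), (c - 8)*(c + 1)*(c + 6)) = 1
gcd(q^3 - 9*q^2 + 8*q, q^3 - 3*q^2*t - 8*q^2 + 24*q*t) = q^2 - 8*q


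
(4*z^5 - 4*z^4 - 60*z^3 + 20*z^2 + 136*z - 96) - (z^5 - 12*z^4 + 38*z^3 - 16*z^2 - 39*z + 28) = 3*z^5 + 8*z^4 - 98*z^3 + 36*z^2 + 175*z - 124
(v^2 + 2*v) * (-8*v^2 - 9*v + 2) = -8*v^4 - 25*v^3 - 16*v^2 + 4*v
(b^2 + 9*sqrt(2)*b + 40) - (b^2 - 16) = 9*sqrt(2)*b + 56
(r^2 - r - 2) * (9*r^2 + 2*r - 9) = 9*r^4 - 7*r^3 - 29*r^2 + 5*r + 18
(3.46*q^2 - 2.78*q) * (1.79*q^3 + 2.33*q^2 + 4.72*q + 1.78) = 6.1934*q^5 + 3.0856*q^4 + 9.8538*q^3 - 6.9628*q^2 - 4.9484*q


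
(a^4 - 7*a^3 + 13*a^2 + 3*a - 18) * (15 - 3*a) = -3*a^5 + 36*a^4 - 144*a^3 + 186*a^2 + 99*a - 270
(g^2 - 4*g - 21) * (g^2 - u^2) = g^4 - 4*g^3 - g^2*u^2 - 21*g^2 + 4*g*u^2 + 21*u^2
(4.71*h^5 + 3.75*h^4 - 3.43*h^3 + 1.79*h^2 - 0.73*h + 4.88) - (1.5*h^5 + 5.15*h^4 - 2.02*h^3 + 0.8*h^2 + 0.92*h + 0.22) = 3.21*h^5 - 1.4*h^4 - 1.41*h^3 + 0.99*h^2 - 1.65*h + 4.66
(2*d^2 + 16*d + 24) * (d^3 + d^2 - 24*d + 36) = 2*d^5 + 18*d^4 - 8*d^3 - 288*d^2 + 864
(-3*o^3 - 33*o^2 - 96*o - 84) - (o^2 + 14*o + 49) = -3*o^3 - 34*o^2 - 110*o - 133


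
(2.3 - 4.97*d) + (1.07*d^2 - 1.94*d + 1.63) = 1.07*d^2 - 6.91*d + 3.93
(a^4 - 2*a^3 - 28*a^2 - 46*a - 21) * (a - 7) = a^5 - 9*a^4 - 14*a^3 + 150*a^2 + 301*a + 147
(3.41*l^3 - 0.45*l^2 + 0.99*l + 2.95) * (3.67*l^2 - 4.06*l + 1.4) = 12.5147*l^5 - 15.4961*l^4 + 10.2343*l^3 + 6.1771*l^2 - 10.591*l + 4.13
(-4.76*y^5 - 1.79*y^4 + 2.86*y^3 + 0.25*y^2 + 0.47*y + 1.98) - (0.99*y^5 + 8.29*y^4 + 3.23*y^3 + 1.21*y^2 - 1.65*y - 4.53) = -5.75*y^5 - 10.08*y^4 - 0.37*y^3 - 0.96*y^2 + 2.12*y + 6.51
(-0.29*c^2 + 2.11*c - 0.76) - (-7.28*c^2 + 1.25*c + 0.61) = 6.99*c^2 + 0.86*c - 1.37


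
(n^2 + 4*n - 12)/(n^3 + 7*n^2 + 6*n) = (n - 2)/(n*(n + 1))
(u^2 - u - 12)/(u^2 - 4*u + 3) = (u^2 - u - 12)/(u^2 - 4*u + 3)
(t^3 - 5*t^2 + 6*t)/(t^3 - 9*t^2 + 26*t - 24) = t/(t - 4)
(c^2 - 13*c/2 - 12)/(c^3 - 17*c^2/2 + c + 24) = 1/(c - 2)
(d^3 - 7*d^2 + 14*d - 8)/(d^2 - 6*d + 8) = d - 1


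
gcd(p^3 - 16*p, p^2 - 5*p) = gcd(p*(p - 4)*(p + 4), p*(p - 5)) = p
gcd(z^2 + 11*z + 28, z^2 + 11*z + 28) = z^2 + 11*z + 28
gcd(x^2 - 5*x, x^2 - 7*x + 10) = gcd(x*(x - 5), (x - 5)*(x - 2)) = x - 5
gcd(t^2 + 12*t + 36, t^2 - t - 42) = t + 6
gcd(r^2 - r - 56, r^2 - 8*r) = r - 8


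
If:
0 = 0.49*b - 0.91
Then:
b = 1.86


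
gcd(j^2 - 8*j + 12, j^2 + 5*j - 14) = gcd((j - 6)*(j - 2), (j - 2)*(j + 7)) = j - 2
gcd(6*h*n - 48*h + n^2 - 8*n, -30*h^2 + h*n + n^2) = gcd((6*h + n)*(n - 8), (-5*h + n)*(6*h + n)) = 6*h + n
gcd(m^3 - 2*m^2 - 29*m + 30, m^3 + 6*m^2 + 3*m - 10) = m^2 + 4*m - 5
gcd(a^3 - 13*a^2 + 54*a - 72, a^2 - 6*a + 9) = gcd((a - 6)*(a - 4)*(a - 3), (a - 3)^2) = a - 3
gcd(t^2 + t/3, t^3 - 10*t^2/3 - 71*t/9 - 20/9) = t + 1/3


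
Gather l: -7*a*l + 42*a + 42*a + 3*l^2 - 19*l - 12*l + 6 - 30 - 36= 84*a + 3*l^2 + l*(-7*a - 31) - 60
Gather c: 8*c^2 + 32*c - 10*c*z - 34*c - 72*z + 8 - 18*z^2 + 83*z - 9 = 8*c^2 + c*(-10*z - 2) - 18*z^2 + 11*z - 1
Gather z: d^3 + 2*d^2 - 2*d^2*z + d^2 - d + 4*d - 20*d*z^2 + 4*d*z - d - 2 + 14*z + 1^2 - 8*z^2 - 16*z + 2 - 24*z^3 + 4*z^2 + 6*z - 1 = d^3 + 3*d^2 + 2*d - 24*z^3 + z^2*(-20*d - 4) + z*(-2*d^2 + 4*d + 4)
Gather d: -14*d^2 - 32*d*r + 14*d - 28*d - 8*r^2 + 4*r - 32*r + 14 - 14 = -14*d^2 + d*(-32*r - 14) - 8*r^2 - 28*r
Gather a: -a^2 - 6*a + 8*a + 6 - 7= -a^2 + 2*a - 1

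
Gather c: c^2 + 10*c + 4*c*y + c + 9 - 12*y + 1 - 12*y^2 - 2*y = c^2 + c*(4*y + 11) - 12*y^2 - 14*y + 10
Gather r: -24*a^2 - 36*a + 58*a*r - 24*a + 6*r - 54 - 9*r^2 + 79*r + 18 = -24*a^2 - 60*a - 9*r^2 + r*(58*a + 85) - 36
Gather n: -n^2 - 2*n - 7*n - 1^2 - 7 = -n^2 - 9*n - 8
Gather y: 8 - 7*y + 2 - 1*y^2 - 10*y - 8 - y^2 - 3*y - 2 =-2*y^2 - 20*y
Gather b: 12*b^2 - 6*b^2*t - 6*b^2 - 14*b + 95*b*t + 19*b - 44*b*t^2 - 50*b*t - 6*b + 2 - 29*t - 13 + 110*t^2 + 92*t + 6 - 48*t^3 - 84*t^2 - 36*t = b^2*(6 - 6*t) + b*(-44*t^2 + 45*t - 1) - 48*t^3 + 26*t^2 + 27*t - 5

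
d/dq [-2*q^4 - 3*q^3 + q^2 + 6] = q*(-8*q^2 - 9*q + 2)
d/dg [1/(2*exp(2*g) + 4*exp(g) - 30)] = -(exp(g) + 1)*exp(g)/(exp(2*g) + 2*exp(g) - 15)^2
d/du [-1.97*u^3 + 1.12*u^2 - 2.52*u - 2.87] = -5.91*u^2 + 2.24*u - 2.52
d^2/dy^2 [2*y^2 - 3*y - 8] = 4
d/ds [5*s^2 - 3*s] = 10*s - 3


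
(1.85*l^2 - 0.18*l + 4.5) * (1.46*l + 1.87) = 2.701*l^3 + 3.1967*l^2 + 6.2334*l + 8.415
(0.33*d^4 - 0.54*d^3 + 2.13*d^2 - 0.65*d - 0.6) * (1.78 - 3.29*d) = -1.0857*d^5 + 2.364*d^4 - 7.9689*d^3 + 5.9299*d^2 + 0.817*d - 1.068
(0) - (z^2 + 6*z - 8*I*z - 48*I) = -z^2 - 6*z + 8*I*z + 48*I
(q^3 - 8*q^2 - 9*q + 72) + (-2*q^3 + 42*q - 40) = -q^3 - 8*q^2 + 33*q + 32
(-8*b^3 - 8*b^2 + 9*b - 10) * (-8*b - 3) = 64*b^4 + 88*b^3 - 48*b^2 + 53*b + 30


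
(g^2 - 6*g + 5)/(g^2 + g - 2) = (g - 5)/(g + 2)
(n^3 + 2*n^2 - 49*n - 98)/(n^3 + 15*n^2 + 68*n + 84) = (n - 7)/(n + 6)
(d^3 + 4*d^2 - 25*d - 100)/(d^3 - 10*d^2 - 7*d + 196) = (d^2 - 25)/(d^2 - 14*d + 49)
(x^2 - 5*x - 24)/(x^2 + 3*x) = (x - 8)/x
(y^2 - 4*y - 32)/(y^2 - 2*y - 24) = (y - 8)/(y - 6)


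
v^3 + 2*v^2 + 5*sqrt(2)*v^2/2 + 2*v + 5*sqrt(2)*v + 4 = (v + 2)*(v + sqrt(2)/2)*(v + 2*sqrt(2))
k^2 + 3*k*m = k*(k + 3*m)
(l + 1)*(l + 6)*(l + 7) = l^3 + 14*l^2 + 55*l + 42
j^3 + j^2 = j^2*(j + 1)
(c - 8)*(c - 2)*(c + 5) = c^3 - 5*c^2 - 34*c + 80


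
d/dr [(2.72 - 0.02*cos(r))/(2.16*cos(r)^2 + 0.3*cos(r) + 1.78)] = (-0.0432*cos(r)^2 + 11.7504*cos(r) + 0.8516)*sin(r)/(4.6656*cos(r)^4 + 1.296*cos(r)^3 + 7.7796*cos(r)^2 + 1.068*cos(r) + 3.1684)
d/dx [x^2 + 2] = 2*x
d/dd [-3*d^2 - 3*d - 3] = -6*d - 3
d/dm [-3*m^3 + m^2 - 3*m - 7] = -9*m^2 + 2*m - 3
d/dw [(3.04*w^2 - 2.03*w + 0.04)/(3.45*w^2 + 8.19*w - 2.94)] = (31.9011*w^2 - 18.1512*w + 5.6406)/(11.9025*w^4 + 56.511*w^3 + 46.7901*w^2 - 48.1572*w + 8.6436)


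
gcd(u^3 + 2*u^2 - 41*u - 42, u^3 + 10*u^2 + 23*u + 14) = u^2 + 8*u + 7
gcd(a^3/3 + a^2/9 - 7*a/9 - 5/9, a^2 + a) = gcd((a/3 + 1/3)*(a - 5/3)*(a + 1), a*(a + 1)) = a + 1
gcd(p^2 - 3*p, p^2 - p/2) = p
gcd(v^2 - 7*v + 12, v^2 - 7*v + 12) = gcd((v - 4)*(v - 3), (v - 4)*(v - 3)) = v^2 - 7*v + 12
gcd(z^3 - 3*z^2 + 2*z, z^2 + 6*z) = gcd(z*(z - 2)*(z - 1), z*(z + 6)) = z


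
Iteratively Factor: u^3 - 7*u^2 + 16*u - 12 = (u - 2)*(u^2 - 5*u + 6) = (u - 3)*(u - 2)*(u - 2)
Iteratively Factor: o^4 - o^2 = (o - 1)*(o^3 + o^2) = o*(o - 1)*(o^2 + o) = o*(o - 1)*(o + 1)*(o)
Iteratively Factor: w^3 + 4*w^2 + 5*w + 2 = (w + 1)*(w^2 + 3*w + 2) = (w + 1)*(w + 2)*(w + 1)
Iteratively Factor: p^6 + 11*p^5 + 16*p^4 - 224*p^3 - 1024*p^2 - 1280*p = (p + 4)*(p^5 + 7*p^4 - 12*p^3 - 176*p^2 - 320*p) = (p + 4)^2*(p^4 + 3*p^3 - 24*p^2 - 80*p) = (p - 5)*(p + 4)^2*(p^3 + 8*p^2 + 16*p) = (p - 5)*(p + 4)^3*(p^2 + 4*p) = (p - 5)*(p + 4)^4*(p)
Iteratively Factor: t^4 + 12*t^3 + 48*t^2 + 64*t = (t + 4)*(t^3 + 8*t^2 + 16*t) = t*(t + 4)*(t^2 + 8*t + 16) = t*(t + 4)^2*(t + 4)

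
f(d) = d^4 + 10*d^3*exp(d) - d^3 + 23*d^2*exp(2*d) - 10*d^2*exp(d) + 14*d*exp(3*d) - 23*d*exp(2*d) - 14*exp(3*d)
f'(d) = 10*d^3*exp(d) + 4*d^3 + 46*d^2*exp(2*d) + 20*d^2*exp(d) - 3*d^2 + 42*d*exp(3*d) - 20*d*exp(d) - 28*exp(3*d) - 23*exp(2*d)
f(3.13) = 441956.95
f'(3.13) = 1472135.39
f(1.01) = 4.94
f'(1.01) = 508.71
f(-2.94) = 82.86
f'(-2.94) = -127.74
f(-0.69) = 0.28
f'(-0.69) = -0.16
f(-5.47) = 1050.79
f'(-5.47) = -748.32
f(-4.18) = 364.59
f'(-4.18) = -348.92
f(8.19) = 4732514720762.46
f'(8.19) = 14840271490021.50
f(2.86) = 178645.19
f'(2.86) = 604179.49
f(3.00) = 286228.92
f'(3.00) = 959757.24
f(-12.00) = 22463.88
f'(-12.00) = -7344.09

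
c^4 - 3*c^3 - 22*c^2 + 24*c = c*(c - 6)*(c - 1)*(c + 4)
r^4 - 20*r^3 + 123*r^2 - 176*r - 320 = (r - 8)^2*(r - 5)*(r + 1)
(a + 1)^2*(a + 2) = a^3 + 4*a^2 + 5*a + 2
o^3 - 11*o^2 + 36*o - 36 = (o - 6)*(o - 3)*(o - 2)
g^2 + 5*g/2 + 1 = (g + 1/2)*(g + 2)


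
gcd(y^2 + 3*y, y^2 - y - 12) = y + 3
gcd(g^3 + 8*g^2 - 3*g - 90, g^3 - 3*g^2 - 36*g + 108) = g^2 + 3*g - 18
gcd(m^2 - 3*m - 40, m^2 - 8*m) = m - 8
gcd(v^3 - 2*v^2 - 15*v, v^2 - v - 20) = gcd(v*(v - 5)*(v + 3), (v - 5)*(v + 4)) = v - 5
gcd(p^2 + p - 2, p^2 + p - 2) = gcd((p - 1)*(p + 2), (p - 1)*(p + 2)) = p^2 + p - 2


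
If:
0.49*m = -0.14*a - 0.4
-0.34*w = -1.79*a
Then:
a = 0.189944134078212*w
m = -0.0542697525937749*w - 0.816326530612245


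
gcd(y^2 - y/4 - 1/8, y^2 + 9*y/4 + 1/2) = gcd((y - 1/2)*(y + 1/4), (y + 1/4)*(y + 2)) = y + 1/4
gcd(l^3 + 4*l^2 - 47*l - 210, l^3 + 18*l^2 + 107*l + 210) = l^2 + 11*l + 30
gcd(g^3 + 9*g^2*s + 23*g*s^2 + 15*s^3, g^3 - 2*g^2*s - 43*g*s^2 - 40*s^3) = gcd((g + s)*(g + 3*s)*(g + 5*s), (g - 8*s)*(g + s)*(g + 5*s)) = g^2 + 6*g*s + 5*s^2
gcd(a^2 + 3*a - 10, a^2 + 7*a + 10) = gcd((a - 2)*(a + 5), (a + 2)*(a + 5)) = a + 5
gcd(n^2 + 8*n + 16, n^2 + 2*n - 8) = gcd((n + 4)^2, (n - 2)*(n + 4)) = n + 4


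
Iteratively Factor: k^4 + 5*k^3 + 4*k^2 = (k + 1)*(k^3 + 4*k^2) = (k + 1)*(k + 4)*(k^2) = k*(k + 1)*(k + 4)*(k)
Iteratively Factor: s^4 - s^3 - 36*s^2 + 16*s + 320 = (s + 4)*(s^3 - 5*s^2 - 16*s + 80) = (s - 4)*(s + 4)*(s^2 - s - 20) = (s - 4)*(s + 4)^2*(s - 5)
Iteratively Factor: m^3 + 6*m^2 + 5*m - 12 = (m + 3)*(m^2 + 3*m - 4) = (m + 3)*(m + 4)*(m - 1)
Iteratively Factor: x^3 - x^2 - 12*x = (x + 3)*(x^2 - 4*x) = (x - 4)*(x + 3)*(x)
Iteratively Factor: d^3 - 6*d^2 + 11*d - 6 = (d - 3)*(d^2 - 3*d + 2) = (d - 3)*(d - 2)*(d - 1)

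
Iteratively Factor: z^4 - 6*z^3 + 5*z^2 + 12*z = (z)*(z^3 - 6*z^2 + 5*z + 12) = z*(z - 3)*(z^2 - 3*z - 4) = z*(z - 4)*(z - 3)*(z + 1)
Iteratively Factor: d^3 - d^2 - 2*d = (d)*(d^2 - d - 2) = d*(d + 1)*(d - 2)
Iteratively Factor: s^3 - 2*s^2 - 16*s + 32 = (s - 2)*(s^2 - 16) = (s - 2)*(s + 4)*(s - 4)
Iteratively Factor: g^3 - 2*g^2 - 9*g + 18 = (g - 2)*(g^2 - 9) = (g - 3)*(g - 2)*(g + 3)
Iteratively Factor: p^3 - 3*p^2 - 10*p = (p + 2)*(p^2 - 5*p) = (p - 5)*(p + 2)*(p)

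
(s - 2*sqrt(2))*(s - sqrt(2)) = s^2 - 3*sqrt(2)*s + 4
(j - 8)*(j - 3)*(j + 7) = j^3 - 4*j^2 - 53*j + 168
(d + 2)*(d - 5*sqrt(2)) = d^2 - 5*sqrt(2)*d + 2*d - 10*sqrt(2)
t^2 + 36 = (t - 6*I)*(t + 6*I)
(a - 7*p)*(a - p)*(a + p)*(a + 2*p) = a^4 - 5*a^3*p - 15*a^2*p^2 + 5*a*p^3 + 14*p^4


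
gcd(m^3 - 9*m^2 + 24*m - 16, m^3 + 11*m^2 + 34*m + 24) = 1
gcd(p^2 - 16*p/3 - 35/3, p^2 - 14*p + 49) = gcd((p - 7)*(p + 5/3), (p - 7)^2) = p - 7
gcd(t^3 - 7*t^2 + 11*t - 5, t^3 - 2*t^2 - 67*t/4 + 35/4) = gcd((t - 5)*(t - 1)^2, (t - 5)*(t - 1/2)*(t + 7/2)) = t - 5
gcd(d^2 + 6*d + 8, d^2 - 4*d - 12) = d + 2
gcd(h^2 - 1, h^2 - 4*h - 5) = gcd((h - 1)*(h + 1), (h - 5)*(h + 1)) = h + 1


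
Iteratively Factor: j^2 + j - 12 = (j - 3)*(j + 4)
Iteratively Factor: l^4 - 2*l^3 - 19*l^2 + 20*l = (l)*(l^3 - 2*l^2 - 19*l + 20) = l*(l + 4)*(l^2 - 6*l + 5) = l*(l - 1)*(l + 4)*(l - 5)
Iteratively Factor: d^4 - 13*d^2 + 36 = (d + 3)*(d^3 - 3*d^2 - 4*d + 12) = (d + 2)*(d + 3)*(d^2 - 5*d + 6) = (d - 3)*(d + 2)*(d + 3)*(d - 2)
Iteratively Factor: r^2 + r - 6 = (r - 2)*(r + 3)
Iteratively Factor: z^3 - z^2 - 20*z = (z - 5)*(z^2 + 4*z) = z*(z - 5)*(z + 4)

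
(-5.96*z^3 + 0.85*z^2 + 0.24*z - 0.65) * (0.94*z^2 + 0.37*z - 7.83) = -5.6024*z^5 - 1.4062*z^4 + 47.2069*z^3 - 7.1777*z^2 - 2.1197*z + 5.0895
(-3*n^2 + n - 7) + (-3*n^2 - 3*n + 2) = -6*n^2 - 2*n - 5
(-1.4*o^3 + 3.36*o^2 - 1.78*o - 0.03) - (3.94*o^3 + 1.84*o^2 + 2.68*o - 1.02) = -5.34*o^3 + 1.52*o^2 - 4.46*o + 0.99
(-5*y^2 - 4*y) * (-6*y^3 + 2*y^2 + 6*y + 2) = 30*y^5 + 14*y^4 - 38*y^3 - 34*y^2 - 8*y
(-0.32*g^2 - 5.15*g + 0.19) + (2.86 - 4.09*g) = -0.32*g^2 - 9.24*g + 3.05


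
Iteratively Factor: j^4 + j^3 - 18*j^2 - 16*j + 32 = (j + 2)*(j^3 - j^2 - 16*j + 16) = (j - 1)*(j + 2)*(j^2 - 16) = (j - 4)*(j - 1)*(j + 2)*(j + 4)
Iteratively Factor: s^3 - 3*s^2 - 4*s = (s + 1)*(s^2 - 4*s) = (s - 4)*(s + 1)*(s)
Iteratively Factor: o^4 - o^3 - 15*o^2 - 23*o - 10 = (o + 1)*(o^3 - 2*o^2 - 13*o - 10) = (o + 1)*(o + 2)*(o^2 - 4*o - 5) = (o + 1)^2*(o + 2)*(o - 5)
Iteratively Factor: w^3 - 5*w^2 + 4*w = (w)*(w^2 - 5*w + 4) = w*(w - 4)*(w - 1)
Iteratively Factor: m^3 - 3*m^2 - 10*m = (m + 2)*(m^2 - 5*m) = (m - 5)*(m + 2)*(m)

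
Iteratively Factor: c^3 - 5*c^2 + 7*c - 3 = (c - 1)*(c^2 - 4*c + 3) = (c - 1)^2*(c - 3)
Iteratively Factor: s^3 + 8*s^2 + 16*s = (s)*(s^2 + 8*s + 16) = s*(s + 4)*(s + 4)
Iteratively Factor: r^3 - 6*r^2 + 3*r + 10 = (r - 2)*(r^2 - 4*r - 5) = (r - 2)*(r + 1)*(r - 5)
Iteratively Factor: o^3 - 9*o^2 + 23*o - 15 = (o - 1)*(o^2 - 8*o + 15) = (o - 5)*(o - 1)*(o - 3)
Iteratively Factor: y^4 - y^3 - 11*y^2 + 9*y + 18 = (y - 2)*(y^3 + y^2 - 9*y - 9) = (y - 2)*(y + 1)*(y^2 - 9) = (y - 3)*(y - 2)*(y + 1)*(y + 3)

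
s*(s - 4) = s^2 - 4*s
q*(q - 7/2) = q^2 - 7*q/2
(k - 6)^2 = k^2 - 12*k + 36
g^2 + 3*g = g*(g + 3)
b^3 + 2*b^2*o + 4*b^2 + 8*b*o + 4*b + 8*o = (b + 2)^2*(b + 2*o)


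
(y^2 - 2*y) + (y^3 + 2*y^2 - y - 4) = y^3 + 3*y^2 - 3*y - 4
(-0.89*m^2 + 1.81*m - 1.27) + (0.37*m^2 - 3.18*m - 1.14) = -0.52*m^2 - 1.37*m - 2.41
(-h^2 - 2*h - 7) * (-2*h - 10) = 2*h^3 + 14*h^2 + 34*h + 70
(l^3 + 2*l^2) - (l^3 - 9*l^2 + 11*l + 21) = 11*l^2 - 11*l - 21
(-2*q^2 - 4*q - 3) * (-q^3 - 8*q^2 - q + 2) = 2*q^5 + 20*q^4 + 37*q^3 + 24*q^2 - 5*q - 6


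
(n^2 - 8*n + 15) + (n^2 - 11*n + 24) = 2*n^2 - 19*n + 39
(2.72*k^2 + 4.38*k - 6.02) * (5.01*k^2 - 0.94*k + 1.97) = 13.6272*k^4 + 19.387*k^3 - 28.919*k^2 + 14.2874*k - 11.8594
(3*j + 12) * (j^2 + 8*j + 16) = 3*j^3 + 36*j^2 + 144*j + 192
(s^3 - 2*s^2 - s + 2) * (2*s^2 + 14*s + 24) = 2*s^5 + 10*s^4 - 6*s^3 - 58*s^2 + 4*s + 48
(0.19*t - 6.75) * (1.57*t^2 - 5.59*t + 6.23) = 0.2983*t^3 - 11.6596*t^2 + 38.9162*t - 42.0525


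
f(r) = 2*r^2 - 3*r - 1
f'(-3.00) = -15.00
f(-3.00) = 26.00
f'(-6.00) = -27.00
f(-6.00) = 89.00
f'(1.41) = 2.64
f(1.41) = -1.25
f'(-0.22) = -3.88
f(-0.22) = -0.24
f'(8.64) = 31.56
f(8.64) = 122.38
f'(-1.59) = -9.36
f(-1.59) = 8.83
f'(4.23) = 13.92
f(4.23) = 22.10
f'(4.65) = 15.60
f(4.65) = 28.30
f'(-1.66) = -9.64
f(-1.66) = 9.49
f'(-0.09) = -3.36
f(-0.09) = -0.71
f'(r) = 4*r - 3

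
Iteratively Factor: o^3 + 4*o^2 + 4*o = (o + 2)*(o^2 + 2*o) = (o + 2)^2*(o)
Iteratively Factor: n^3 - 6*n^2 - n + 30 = (n - 3)*(n^2 - 3*n - 10) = (n - 3)*(n + 2)*(n - 5)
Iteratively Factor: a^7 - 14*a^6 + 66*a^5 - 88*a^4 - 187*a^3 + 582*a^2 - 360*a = (a - 4)*(a^6 - 10*a^5 + 26*a^4 + 16*a^3 - 123*a^2 + 90*a) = (a - 4)*(a + 2)*(a^5 - 12*a^4 + 50*a^3 - 84*a^2 + 45*a) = (a - 4)*(a - 3)*(a + 2)*(a^4 - 9*a^3 + 23*a^2 - 15*a) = (a - 5)*(a - 4)*(a - 3)*(a + 2)*(a^3 - 4*a^2 + 3*a) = a*(a - 5)*(a - 4)*(a - 3)*(a + 2)*(a^2 - 4*a + 3) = a*(a - 5)*(a - 4)*(a - 3)^2*(a + 2)*(a - 1)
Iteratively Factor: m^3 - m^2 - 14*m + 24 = (m - 3)*(m^2 + 2*m - 8) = (m - 3)*(m - 2)*(m + 4)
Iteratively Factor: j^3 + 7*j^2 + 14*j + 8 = (j + 1)*(j^2 + 6*j + 8) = (j + 1)*(j + 2)*(j + 4)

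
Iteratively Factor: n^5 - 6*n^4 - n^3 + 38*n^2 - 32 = (n - 4)*(n^4 - 2*n^3 - 9*n^2 + 2*n + 8) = (n - 4)*(n - 1)*(n^3 - n^2 - 10*n - 8) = (n - 4)*(n - 1)*(n + 2)*(n^2 - 3*n - 4) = (n - 4)^2*(n - 1)*(n + 2)*(n + 1)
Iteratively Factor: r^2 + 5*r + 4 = (r + 1)*(r + 4)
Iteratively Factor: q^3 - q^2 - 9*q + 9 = (q + 3)*(q^2 - 4*q + 3) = (q - 3)*(q + 3)*(q - 1)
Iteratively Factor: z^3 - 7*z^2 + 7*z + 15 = (z - 3)*(z^2 - 4*z - 5) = (z - 3)*(z + 1)*(z - 5)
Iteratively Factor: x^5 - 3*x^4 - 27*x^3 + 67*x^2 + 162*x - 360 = (x - 5)*(x^4 + 2*x^3 - 17*x^2 - 18*x + 72) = (x - 5)*(x - 2)*(x^3 + 4*x^2 - 9*x - 36) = (x - 5)*(x - 2)*(x + 3)*(x^2 + x - 12) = (x - 5)*(x - 3)*(x - 2)*(x + 3)*(x + 4)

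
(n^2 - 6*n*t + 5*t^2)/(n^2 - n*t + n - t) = (n - 5*t)/(n + 1)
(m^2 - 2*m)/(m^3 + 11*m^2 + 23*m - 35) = m*(m - 2)/(m^3 + 11*m^2 + 23*m - 35)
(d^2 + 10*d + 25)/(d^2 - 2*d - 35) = (d + 5)/(d - 7)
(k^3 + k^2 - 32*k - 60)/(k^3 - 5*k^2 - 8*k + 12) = (k + 5)/(k - 1)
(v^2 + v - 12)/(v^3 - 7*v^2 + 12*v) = (v + 4)/(v*(v - 4))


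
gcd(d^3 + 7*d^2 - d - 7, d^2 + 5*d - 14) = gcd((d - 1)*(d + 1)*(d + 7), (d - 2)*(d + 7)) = d + 7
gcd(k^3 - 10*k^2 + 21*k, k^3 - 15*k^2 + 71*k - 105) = k^2 - 10*k + 21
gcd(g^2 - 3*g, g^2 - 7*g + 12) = g - 3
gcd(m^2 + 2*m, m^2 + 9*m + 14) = m + 2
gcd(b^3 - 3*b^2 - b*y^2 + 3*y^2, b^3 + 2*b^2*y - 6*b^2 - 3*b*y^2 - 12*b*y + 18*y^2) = -b + y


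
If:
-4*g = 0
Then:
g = 0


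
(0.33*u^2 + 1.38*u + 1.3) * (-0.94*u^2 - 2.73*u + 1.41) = -0.3102*u^4 - 2.1981*u^3 - 4.5241*u^2 - 1.6032*u + 1.833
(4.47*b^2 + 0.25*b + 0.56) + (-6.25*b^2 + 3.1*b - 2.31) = -1.78*b^2 + 3.35*b - 1.75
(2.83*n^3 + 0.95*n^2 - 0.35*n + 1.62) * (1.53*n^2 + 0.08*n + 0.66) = 4.3299*n^5 + 1.6799*n^4 + 1.4083*n^3 + 3.0776*n^2 - 0.1014*n + 1.0692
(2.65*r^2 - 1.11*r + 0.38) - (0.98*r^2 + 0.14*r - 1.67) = 1.67*r^2 - 1.25*r + 2.05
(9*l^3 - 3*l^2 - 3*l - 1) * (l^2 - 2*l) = 9*l^5 - 21*l^4 + 3*l^3 + 5*l^2 + 2*l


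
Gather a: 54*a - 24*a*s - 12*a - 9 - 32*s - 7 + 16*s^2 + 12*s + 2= a*(42 - 24*s) + 16*s^2 - 20*s - 14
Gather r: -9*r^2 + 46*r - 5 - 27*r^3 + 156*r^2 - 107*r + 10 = -27*r^3 + 147*r^2 - 61*r + 5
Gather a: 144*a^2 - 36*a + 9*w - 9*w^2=144*a^2 - 36*a - 9*w^2 + 9*w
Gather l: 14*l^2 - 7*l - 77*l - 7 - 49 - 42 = 14*l^2 - 84*l - 98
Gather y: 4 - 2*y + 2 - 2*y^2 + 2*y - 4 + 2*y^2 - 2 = 0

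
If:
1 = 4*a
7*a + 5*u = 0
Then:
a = 1/4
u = -7/20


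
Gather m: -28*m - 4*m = -32*m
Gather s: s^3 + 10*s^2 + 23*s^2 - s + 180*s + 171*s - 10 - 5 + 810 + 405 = s^3 + 33*s^2 + 350*s + 1200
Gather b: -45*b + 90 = 90 - 45*b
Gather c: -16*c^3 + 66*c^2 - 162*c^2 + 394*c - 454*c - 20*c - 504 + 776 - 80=-16*c^3 - 96*c^2 - 80*c + 192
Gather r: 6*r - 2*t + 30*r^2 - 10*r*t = 30*r^2 + r*(6 - 10*t) - 2*t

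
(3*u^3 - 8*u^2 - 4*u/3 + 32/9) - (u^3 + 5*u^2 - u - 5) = 2*u^3 - 13*u^2 - u/3 + 77/9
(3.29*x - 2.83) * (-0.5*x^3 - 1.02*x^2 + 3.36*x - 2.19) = -1.645*x^4 - 1.9408*x^3 + 13.941*x^2 - 16.7139*x + 6.1977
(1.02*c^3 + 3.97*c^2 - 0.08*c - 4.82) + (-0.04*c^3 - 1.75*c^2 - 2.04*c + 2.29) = 0.98*c^3 + 2.22*c^2 - 2.12*c - 2.53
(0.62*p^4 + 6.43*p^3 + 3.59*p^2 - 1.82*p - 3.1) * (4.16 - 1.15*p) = -0.713*p^5 - 4.8153*p^4 + 22.6203*p^3 + 17.0274*p^2 - 4.0062*p - 12.896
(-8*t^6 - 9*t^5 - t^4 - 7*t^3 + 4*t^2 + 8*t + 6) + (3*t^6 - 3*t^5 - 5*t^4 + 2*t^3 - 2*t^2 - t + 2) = -5*t^6 - 12*t^5 - 6*t^4 - 5*t^3 + 2*t^2 + 7*t + 8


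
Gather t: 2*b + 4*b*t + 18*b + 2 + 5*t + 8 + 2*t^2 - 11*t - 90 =20*b + 2*t^2 + t*(4*b - 6) - 80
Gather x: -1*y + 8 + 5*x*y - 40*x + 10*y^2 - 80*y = x*(5*y - 40) + 10*y^2 - 81*y + 8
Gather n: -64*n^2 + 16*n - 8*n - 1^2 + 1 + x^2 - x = -64*n^2 + 8*n + x^2 - x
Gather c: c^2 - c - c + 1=c^2 - 2*c + 1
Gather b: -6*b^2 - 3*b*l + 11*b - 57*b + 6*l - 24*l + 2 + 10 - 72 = -6*b^2 + b*(-3*l - 46) - 18*l - 60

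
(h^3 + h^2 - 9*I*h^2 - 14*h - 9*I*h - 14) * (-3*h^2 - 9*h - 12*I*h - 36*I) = -3*h^5 - 12*h^4 + 15*I*h^4 - 75*h^3 + 60*I*h^3 - 264*h^2 + 213*I*h^2 - 198*h + 672*I*h + 504*I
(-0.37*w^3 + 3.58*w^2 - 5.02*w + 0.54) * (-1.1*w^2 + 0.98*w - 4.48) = 0.407*w^5 - 4.3006*w^4 + 10.688*w^3 - 21.552*w^2 + 23.0188*w - 2.4192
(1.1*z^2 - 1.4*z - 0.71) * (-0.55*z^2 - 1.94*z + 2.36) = -0.605*z^4 - 1.364*z^3 + 5.7025*z^2 - 1.9266*z - 1.6756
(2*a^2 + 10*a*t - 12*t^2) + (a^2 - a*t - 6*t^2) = 3*a^2 + 9*a*t - 18*t^2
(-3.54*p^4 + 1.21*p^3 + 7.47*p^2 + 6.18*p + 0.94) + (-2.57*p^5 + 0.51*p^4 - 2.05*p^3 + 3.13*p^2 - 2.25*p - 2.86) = -2.57*p^5 - 3.03*p^4 - 0.84*p^3 + 10.6*p^2 + 3.93*p - 1.92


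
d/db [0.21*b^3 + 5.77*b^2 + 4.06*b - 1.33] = 0.63*b^2 + 11.54*b + 4.06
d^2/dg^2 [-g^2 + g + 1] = -2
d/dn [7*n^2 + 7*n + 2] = 14*n + 7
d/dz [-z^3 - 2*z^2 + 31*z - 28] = -3*z^2 - 4*z + 31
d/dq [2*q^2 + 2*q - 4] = 4*q + 2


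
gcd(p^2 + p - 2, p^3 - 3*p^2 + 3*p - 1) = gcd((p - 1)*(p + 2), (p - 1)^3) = p - 1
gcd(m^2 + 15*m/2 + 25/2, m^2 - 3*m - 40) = m + 5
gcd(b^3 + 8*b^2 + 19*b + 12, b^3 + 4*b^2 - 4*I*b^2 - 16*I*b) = b + 4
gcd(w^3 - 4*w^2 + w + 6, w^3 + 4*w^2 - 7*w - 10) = w^2 - w - 2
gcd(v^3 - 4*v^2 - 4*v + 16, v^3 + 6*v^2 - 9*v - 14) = v - 2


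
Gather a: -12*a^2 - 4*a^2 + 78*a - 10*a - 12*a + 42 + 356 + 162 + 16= -16*a^2 + 56*a + 576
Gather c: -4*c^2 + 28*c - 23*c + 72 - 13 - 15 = -4*c^2 + 5*c + 44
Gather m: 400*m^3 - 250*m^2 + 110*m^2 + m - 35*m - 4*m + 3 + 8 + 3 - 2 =400*m^3 - 140*m^2 - 38*m + 12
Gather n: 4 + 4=8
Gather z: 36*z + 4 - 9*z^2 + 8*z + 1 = -9*z^2 + 44*z + 5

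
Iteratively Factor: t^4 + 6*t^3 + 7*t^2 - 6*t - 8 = (t + 1)*(t^3 + 5*t^2 + 2*t - 8) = (t - 1)*(t + 1)*(t^2 + 6*t + 8) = (t - 1)*(t + 1)*(t + 4)*(t + 2)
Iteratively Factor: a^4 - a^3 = (a)*(a^3 - a^2) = a^2*(a^2 - a) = a^3*(a - 1)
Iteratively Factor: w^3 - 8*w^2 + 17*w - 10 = (w - 1)*(w^2 - 7*w + 10) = (w - 5)*(w - 1)*(w - 2)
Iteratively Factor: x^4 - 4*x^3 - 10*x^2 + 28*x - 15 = (x - 1)*(x^3 - 3*x^2 - 13*x + 15) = (x - 1)^2*(x^2 - 2*x - 15) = (x - 5)*(x - 1)^2*(x + 3)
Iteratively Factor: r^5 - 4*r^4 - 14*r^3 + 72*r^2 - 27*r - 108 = (r + 1)*(r^4 - 5*r^3 - 9*r^2 + 81*r - 108) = (r - 3)*(r + 1)*(r^3 - 2*r^2 - 15*r + 36) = (r - 3)^2*(r + 1)*(r^2 + r - 12) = (r - 3)^3*(r + 1)*(r + 4)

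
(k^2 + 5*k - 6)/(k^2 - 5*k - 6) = (-k^2 - 5*k + 6)/(-k^2 + 5*k + 6)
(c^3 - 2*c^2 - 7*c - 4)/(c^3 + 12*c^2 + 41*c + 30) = (c^2 - 3*c - 4)/(c^2 + 11*c + 30)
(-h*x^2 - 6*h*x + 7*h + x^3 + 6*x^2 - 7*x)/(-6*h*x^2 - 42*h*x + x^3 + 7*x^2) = (-h*x + h + x^2 - x)/(x*(-6*h + x))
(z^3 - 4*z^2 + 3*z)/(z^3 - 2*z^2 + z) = (z - 3)/(z - 1)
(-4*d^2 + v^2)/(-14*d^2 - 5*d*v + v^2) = (-2*d + v)/(-7*d + v)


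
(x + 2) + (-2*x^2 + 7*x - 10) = -2*x^2 + 8*x - 8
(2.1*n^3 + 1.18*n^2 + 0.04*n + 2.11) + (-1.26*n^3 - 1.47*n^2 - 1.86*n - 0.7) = 0.84*n^3 - 0.29*n^2 - 1.82*n + 1.41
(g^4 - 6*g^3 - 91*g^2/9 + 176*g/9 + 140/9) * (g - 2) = g^5 - 8*g^4 + 17*g^3/9 + 358*g^2/9 - 212*g/9 - 280/9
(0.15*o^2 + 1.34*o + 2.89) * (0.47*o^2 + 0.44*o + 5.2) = 0.0705*o^4 + 0.6958*o^3 + 2.7279*o^2 + 8.2396*o + 15.028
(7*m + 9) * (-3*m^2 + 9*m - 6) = -21*m^3 + 36*m^2 + 39*m - 54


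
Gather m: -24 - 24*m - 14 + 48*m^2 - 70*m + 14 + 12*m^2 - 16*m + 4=60*m^2 - 110*m - 20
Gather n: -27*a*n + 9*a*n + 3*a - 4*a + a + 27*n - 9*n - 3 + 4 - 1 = n*(18 - 18*a)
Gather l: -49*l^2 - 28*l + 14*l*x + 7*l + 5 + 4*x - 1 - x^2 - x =-49*l^2 + l*(14*x - 21) - x^2 + 3*x + 4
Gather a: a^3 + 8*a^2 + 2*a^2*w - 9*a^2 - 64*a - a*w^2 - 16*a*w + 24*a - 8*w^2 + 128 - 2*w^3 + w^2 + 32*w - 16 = a^3 + a^2*(2*w - 1) + a*(-w^2 - 16*w - 40) - 2*w^3 - 7*w^2 + 32*w + 112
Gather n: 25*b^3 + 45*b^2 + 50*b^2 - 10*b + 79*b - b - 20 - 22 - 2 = 25*b^3 + 95*b^2 + 68*b - 44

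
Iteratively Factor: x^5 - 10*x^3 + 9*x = (x + 3)*(x^4 - 3*x^3 - x^2 + 3*x) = (x + 1)*(x + 3)*(x^3 - 4*x^2 + 3*x) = (x - 3)*(x + 1)*(x + 3)*(x^2 - x) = x*(x - 3)*(x + 1)*(x + 3)*(x - 1)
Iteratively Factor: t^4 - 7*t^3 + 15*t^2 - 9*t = (t - 1)*(t^3 - 6*t^2 + 9*t) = (t - 3)*(t - 1)*(t^2 - 3*t) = (t - 3)^2*(t - 1)*(t)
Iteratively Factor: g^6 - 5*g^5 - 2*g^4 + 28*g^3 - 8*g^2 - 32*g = (g - 2)*(g^5 - 3*g^4 - 8*g^3 + 12*g^2 + 16*g) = g*(g - 2)*(g^4 - 3*g^3 - 8*g^2 + 12*g + 16) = g*(g - 2)*(g + 1)*(g^3 - 4*g^2 - 4*g + 16) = g*(g - 2)*(g + 1)*(g + 2)*(g^2 - 6*g + 8) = g*(g - 2)^2*(g + 1)*(g + 2)*(g - 4)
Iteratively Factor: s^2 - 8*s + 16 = (s - 4)*(s - 4)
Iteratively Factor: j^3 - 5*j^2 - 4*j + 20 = (j + 2)*(j^2 - 7*j + 10) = (j - 2)*(j + 2)*(j - 5)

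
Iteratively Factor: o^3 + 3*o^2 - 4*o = (o - 1)*(o^2 + 4*o) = (o - 1)*(o + 4)*(o)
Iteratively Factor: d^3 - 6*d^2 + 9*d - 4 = (d - 4)*(d^2 - 2*d + 1) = (d - 4)*(d - 1)*(d - 1)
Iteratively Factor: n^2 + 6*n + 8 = (n + 4)*(n + 2)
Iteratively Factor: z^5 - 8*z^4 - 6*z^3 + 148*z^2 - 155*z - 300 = (z - 5)*(z^4 - 3*z^3 - 21*z^2 + 43*z + 60) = (z - 5)*(z - 3)*(z^3 - 21*z - 20) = (z - 5)*(z - 3)*(z + 1)*(z^2 - z - 20) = (z - 5)*(z - 3)*(z + 1)*(z + 4)*(z - 5)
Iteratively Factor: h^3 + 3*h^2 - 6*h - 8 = (h + 4)*(h^2 - h - 2) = (h - 2)*(h + 4)*(h + 1)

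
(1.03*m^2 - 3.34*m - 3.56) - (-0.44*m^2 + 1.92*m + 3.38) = 1.47*m^2 - 5.26*m - 6.94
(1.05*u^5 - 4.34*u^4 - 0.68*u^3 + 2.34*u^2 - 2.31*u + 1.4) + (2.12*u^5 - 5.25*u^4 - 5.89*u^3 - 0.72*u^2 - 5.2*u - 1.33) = 3.17*u^5 - 9.59*u^4 - 6.57*u^3 + 1.62*u^2 - 7.51*u + 0.0699999999999998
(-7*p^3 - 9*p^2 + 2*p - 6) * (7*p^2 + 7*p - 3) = -49*p^5 - 112*p^4 - 28*p^3 - p^2 - 48*p + 18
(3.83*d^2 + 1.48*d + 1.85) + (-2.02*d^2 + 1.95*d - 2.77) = 1.81*d^2 + 3.43*d - 0.92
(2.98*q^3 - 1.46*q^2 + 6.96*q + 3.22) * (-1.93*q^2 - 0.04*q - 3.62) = -5.7514*q^5 + 2.6986*q^4 - 24.162*q^3 - 1.2078*q^2 - 25.324*q - 11.6564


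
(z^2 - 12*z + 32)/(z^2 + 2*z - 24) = (z - 8)/(z + 6)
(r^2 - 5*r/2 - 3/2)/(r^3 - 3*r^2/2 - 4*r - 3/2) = 1/(r + 1)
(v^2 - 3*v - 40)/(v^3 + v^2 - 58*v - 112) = (v + 5)/(v^2 + 9*v + 14)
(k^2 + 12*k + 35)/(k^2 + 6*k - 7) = (k + 5)/(k - 1)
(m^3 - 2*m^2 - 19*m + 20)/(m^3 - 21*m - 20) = (m - 1)/(m + 1)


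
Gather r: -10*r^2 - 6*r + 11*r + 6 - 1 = -10*r^2 + 5*r + 5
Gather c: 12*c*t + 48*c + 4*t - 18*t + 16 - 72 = c*(12*t + 48) - 14*t - 56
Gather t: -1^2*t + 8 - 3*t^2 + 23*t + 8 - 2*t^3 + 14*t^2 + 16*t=-2*t^3 + 11*t^2 + 38*t + 16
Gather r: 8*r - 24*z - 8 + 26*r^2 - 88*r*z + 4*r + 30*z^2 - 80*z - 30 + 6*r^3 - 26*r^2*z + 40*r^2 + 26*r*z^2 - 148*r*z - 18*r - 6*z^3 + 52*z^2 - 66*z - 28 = 6*r^3 + r^2*(66 - 26*z) + r*(26*z^2 - 236*z - 6) - 6*z^3 + 82*z^2 - 170*z - 66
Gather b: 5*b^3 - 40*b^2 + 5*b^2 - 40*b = 5*b^3 - 35*b^2 - 40*b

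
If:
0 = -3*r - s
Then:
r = -s/3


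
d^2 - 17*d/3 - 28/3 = (d - 7)*(d + 4/3)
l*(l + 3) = l^2 + 3*l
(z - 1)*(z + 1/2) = z^2 - z/2 - 1/2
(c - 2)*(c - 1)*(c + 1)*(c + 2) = c^4 - 5*c^2 + 4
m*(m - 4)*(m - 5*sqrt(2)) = m^3 - 5*sqrt(2)*m^2 - 4*m^2 + 20*sqrt(2)*m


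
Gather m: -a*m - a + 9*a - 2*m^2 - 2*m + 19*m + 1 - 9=8*a - 2*m^2 + m*(17 - a) - 8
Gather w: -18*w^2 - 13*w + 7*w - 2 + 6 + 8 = -18*w^2 - 6*w + 12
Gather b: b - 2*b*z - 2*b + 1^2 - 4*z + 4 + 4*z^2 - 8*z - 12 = b*(-2*z - 1) + 4*z^2 - 12*z - 7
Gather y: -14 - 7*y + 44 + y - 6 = 24 - 6*y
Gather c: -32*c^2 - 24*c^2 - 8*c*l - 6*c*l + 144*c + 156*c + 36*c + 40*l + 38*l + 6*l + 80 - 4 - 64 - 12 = -56*c^2 + c*(336 - 14*l) + 84*l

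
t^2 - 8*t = t*(t - 8)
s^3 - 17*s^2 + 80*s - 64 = (s - 8)^2*(s - 1)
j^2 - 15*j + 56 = (j - 8)*(j - 7)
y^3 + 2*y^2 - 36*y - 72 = (y - 6)*(y + 2)*(y + 6)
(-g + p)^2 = g^2 - 2*g*p + p^2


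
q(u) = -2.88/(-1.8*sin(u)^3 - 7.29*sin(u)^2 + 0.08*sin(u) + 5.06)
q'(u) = -2.88*(5.4*sin(u)^2*cos(u) + 14.58*sin(u)*cos(u) - 0.08*cos(u))/(-1.8*sin(u)^3 - 7.29*sin(u)^2 + 0.08*sin(u) + 5.06)^2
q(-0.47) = -0.78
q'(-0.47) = 1.05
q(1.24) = 0.99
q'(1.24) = -2.05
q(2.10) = 1.97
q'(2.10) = 11.26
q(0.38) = -0.72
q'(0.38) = -1.02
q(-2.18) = -2.66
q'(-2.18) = -11.78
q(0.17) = -0.59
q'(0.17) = -0.31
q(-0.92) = -2.24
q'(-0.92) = 8.68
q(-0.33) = -0.67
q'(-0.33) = 0.62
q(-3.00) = -0.59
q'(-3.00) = -0.24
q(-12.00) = -1.06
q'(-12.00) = -3.04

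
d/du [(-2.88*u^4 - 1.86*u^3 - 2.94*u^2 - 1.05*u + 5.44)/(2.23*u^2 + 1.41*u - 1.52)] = (-12.8448*u^5 - 16.3302*u^4 + 12.2652*u^3 + 6.6777*u^2 - 15.3248*u - 6.0744)/(4.9729*u^4 + 6.2886*u^3 - 4.7911*u^2 - 4.2864*u + 2.3104)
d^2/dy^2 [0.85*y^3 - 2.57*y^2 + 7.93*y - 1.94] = 5.1*y - 5.14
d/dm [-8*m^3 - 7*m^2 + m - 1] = -24*m^2 - 14*m + 1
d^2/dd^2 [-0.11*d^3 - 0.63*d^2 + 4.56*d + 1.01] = -0.66*d - 1.26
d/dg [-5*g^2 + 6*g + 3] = 6 - 10*g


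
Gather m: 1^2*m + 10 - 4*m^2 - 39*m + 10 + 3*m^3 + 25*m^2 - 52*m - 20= 3*m^3 + 21*m^2 - 90*m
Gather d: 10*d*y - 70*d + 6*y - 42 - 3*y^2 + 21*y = d*(10*y - 70) - 3*y^2 + 27*y - 42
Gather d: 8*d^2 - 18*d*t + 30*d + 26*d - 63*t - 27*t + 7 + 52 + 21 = 8*d^2 + d*(56 - 18*t) - 90*t + 80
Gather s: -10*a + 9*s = -10*a + 9*s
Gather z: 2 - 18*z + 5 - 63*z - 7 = -81*z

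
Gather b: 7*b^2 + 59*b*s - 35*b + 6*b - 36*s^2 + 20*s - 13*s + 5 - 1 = 7*b^2 + b*(59*s - 29) - 36*s^2 + 7*s + 4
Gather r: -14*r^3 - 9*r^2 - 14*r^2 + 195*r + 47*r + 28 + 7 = -14*r^3 - 23*r^2 + 242*r + 35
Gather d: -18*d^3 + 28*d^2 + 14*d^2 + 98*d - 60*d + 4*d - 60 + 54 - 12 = -18*d^3 + 42*d^2 + 42*d - 18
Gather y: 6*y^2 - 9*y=6*y^2 - 9*y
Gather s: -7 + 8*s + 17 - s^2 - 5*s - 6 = -s^2 + 3*s + 4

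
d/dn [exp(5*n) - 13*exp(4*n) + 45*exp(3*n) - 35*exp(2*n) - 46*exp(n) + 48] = (5*exp(4*n) - 52*exp(3*n) + 135*exp(2*n) - 70*exp(n) - 46)*exp(n)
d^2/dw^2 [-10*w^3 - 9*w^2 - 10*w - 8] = -60*w - 18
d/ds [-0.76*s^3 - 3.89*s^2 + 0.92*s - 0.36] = -2.28*s^2 - 7.78*s + 0.92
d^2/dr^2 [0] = 0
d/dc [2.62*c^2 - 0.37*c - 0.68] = 5.24*c - 0.37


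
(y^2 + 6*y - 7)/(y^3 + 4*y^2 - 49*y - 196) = (y - 1)/(y^2 - 3*y - 28)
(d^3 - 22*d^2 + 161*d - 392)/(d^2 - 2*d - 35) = (d^2 - 15*d + 56)/(d + 5)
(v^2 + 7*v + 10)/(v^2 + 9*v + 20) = (v + 2)/(v + 4)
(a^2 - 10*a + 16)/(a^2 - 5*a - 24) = (a - 2)/(a + 3)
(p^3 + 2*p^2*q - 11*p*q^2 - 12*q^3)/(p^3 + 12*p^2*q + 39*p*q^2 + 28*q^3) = (p - 3*q)/(p + 7*q)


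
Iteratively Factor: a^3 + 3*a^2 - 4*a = (a + 4)*(a^2 - a) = a*(a + 4)*(a - 1)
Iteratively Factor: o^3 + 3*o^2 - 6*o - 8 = (o + 1)*(o^2 + 2*o - 8) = (o - 2)*(o + 1)*(o + 4)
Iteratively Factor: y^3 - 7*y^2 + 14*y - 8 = (y - 2)*(y^2 - 5*y + 4) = (y - 4)*(y - 2)*(y - 1)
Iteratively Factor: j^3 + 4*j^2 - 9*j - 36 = (j - 3)*(j^2 + 7*j + 12) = (j - 3)*(j + 3)*(j + 4)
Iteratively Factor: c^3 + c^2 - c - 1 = (c + 1)*(c^2 - 1) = (c - 1)*(c + 1)*(c + 1)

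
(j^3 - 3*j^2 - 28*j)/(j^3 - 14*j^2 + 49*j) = (j + 4)/(j - 7)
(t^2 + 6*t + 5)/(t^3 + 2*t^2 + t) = (t + 5)/(t*(t + 1))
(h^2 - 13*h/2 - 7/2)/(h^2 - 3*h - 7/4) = 2*(h - 7)/(2*h - 7)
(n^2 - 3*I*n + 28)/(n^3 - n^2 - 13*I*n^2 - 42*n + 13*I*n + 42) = (n + 4*I)/(n^2 - n*(1 + 6*I) + 6*I)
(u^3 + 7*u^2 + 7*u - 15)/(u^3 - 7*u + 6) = (u + 5)/(u - 2)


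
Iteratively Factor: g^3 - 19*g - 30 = (g - 5)*(g^2 + 5*g + 6) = (g - 5)*(g + 2)*(g + 3)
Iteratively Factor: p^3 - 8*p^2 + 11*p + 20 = (p - 4)*(p^2 - 4*p - 5) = (p - 5)*(p - 4)*(p + 1)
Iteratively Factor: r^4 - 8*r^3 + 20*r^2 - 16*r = (r)*(r^3 - 8*r^2 + 20*r - 16) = r*(r - 2)*(r^2 - 6*r + 8) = r*(r - 4)*(r - 2)*(r - 2)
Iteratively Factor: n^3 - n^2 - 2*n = (n)*(n^2 - n - 2) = n*(n - 2)*(n + 1)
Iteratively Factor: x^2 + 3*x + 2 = (x + 2)*(x + 1)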